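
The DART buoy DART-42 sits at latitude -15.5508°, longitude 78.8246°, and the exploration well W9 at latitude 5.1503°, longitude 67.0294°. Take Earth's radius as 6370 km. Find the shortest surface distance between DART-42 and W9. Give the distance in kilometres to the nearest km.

2643 km

Δφ = 20.7011°,  Δλ = -11.7952°
a = sin²(Δφ/2) + cos φ₁ cos φ₂ sin²(Δλ/2) = 0.042412
c = 2·arcsin(√a) = 0.414850 rad = 23.7691°
d = R·c = 6370 × 0.414850 = 2642.6 km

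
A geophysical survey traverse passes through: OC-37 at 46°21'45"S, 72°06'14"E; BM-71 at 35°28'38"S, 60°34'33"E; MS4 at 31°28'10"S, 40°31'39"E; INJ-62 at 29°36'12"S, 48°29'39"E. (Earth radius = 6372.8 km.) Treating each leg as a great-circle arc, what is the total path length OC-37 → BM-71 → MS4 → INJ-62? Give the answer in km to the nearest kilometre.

4247 km

OC-37: φ = -46.36250°, λ = +72.10389°
BM-71: φ = -35.47722°, λ = +60.57583°
MS4: φ = -31.46944°, λ = +40.52750°
INJ-62: φ = -29.60333°, λ = +48.49417°
OC-37→BM-71: c = 0.242792 rad, d = 1547.26 km
BM-71→MS4: c = 0.299561 rad, d = 1909.04 km
MS4→INJ-62: c = 0.124075 rad, d = 790.71 km
Total = 1547.26 + 1909.04 + 790.71 = 4247.01 km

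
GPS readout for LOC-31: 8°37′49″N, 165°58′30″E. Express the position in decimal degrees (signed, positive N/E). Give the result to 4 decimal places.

lat: 8.6303° N → +8.6303°
lon: 165.9750° E → +165.9750°

+8.6303°, +165.9750°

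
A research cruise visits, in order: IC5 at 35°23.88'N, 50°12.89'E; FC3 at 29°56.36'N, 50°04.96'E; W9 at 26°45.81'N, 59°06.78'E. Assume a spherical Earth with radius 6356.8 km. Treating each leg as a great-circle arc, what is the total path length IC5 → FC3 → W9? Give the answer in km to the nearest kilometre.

IC5: φ = +35.39800°, λ = +50.21483°
FC3: φ = +29.93933°, λ = +50.08267°
W9: φ = +26.76350°, λ = +59.11300°
IC5→FC3: c = 0.095291 rad, d = 605.75 km
FC3→W9: c = 0.149308 rad, d = 949.12 km
Total = 605.75 + 949.12 = 1554.87 km

1555 km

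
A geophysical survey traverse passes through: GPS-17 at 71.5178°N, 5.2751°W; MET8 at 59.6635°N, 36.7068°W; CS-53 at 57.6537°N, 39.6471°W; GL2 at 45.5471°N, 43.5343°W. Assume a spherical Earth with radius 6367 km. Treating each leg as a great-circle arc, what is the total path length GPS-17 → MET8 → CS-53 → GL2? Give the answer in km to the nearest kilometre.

GPS-17→MET8: c = 0.300535 rad, d = 1913.51 km
MET8→CS-53: c = 0.044070 rad, d = 280.59 km
CS-53→GL2: c = 0.215371 rad, d = 1371.27 km
Total = 1913.51 + 280.59 + 1371.27 = 3565.37 km

3565 km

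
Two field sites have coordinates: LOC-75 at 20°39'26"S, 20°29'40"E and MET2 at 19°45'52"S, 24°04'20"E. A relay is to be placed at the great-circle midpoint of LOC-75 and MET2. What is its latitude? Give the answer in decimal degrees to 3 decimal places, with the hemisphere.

20.220°S

LOC-75: φ = -20.65722°, λ = +20.49444°
MET2: φ = -19.76444°, λ = +24.07222°
Bx = cos φ₂ cos Δλ = 0.939257,  By = cos φ₂ sin Δλ = 0.058727
φₘ = atan2(sin φ₁ + sin φ₂, √((cos φ₁ + Bx)² + By²)) = -20.21989°
λₘ = λ₁ + atan2(By, cos φ₁ + Bx) = 22.28847°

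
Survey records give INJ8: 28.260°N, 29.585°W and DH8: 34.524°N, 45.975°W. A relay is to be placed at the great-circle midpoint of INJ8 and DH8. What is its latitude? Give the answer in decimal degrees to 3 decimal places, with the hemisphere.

31.654°N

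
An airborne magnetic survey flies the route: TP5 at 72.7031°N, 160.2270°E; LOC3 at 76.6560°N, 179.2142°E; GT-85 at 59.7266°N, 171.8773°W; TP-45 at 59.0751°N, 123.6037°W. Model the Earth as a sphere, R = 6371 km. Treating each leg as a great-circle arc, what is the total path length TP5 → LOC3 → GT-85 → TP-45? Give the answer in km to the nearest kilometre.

TP5→LOC3: c = 0.110623 rad, d = 704.78 km
LOC3→GT-85: c = 0.300256 rad, d = 1912.93 km
GT-85→TP-45: c = 0.419499 rad, d = 2672.63 km
Total = 704.78 + 1912.93 + 2672.63 = 5290.34 km

5290 km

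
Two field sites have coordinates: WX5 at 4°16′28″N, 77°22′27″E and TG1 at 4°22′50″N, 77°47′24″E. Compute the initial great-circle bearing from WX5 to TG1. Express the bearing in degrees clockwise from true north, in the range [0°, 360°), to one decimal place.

75.6°

WX5: φ = +4.27444°, λ = +77.37417°
TG1: φ = +4.38056°, λ = +77.79000°
Δλ = 0.4158°
y = sin Δλ · cos φ₂ = 0.007236
x = cos φ₁ sin φ₂ − sin φ₁ cos φ₂ cos Δλ = 0.001854
θ = atan2(y, x) = 75.6301° → 75.6301° (mod 360°)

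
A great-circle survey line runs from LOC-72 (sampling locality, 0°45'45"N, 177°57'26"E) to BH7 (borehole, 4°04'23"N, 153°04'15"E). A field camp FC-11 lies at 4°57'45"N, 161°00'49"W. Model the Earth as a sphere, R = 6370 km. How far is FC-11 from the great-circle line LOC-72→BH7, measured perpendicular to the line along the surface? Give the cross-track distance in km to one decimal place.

LOC-72: φ = +0.76250°, λ = +177.95722°
BH7: φ = +4.07306°, λ = +153.07083°
FC-11: φ = +4.96250°, λ = -161.01361°
δ₁₃ = central angle LOC-72→FC-11 = 0.373741 rad  (haversine)
θ₁₃ = bearing LOC-72→FC-11 = 78.287°,  θ₁₂ = bearing LOC-72→BH7 = 277.998°
dₓₜ = R·arcsin(sin δ₁₃ · sin(θ₁₃ − θ₁₂)) = 6370·arcsin(0.36510·sin(-199.712°)) = 786.423 km
|dₓₜ| = 786.423 km

786.4 km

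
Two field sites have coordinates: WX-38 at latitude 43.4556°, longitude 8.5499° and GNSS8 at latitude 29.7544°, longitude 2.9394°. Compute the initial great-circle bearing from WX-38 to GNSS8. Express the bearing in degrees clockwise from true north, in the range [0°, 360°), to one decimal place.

Δλ = -5.6105°
y = sin Δλ · cos φ₂ = -0.084876
x = cos φ₁ sin φ₂ − sin φ₁ cos φ₂ cos Δλ = -0.233998
θ = atan2(y, x) = -160.0632° → 199.9368° (mod 360°)

199.9°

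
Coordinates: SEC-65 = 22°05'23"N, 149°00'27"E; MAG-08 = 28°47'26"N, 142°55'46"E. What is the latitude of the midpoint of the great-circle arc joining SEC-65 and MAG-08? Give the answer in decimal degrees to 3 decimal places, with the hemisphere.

SEC-65: φ = +22.08972°, λ = +149.00750°
MAG-08: φ = +28.79056°, λ = +142.92944°
Bx = cos φ₂ cos Δλ = 0.871460,  By = cos φ₂ sin Δλ = -0.092795
φₘ = atan2(sin φ₁ + sin φ₂, √((cos φ₁ + Bx)² + By²)) = 25.47141°
λₘ = λ₁ + atan2(By, cos φ₁ + Bx) = 146.05318°

25.471°N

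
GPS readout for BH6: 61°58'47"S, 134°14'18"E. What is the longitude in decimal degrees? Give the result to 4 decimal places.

134° + 14′/60 + 18″/3600 = 134 + 0.23333 + 0.00500 = 134.2383°

134.2383°E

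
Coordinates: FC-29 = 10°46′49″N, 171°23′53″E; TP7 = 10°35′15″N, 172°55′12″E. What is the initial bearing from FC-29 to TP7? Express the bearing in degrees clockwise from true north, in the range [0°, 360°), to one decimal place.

97.2°

FC-29: φ = +10.78028°, λ = +171.39806°
TP7: φ = +10.58750°, λ = +172.92000°
Δλ = 1.5219°
y = sin Δλ · cos φ₂ = 0.026108
x = cos φ₁ sin φ₂ − sin φ₁ cos φ₂ cos Δλ = -0.003300
θ = atan2(y, x) = 97.2034° → 97.2034° (mod 360°)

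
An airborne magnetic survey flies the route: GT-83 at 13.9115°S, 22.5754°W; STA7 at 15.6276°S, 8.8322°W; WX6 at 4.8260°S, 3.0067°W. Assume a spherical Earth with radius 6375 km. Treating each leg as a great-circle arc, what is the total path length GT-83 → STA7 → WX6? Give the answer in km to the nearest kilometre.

GT-83→STA7: c = 0.233818 rad, d = 1490.59 km
STA7→WX6: c = 0.213354 rad, d = 1360.13 km
Total = 1490.59 + 1360.13 = 2850.72 km

2851 km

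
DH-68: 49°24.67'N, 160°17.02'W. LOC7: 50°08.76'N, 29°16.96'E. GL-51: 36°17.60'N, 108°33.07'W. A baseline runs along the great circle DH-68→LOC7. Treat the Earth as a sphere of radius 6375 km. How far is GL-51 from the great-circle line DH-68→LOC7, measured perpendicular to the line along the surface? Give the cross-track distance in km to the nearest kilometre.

4343 km

DH-68: φ = +49.41117°, λ = -160.28367°
LOC7: φ = +50.14600°, λ = +29.28267°
GL-51: φ = +36.29333°, λ = -108.55117°
δ₁₃ = central angle DH-68→GL-51 = 0.685215 rad  (haversine)
θ₁₃ = bearing DH-68→GL-51 = 89.453°,  θ₁₂ = bearing DH-68→LOC7 = 353.794°
dₓₜ = R·arcsin(sin δ₁₃ · sin(θ₁₃ − θ₁₂)) = 6375·arcsin(0.63284·sin(-264.341°)) = 4342.891 km
|dₓₜ| = 4342.891 km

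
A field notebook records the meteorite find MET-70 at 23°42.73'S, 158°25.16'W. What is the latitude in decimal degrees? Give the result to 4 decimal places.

23° + 42.73′/60 = 23 + 0.71217 = 23.7122°

23.7122°S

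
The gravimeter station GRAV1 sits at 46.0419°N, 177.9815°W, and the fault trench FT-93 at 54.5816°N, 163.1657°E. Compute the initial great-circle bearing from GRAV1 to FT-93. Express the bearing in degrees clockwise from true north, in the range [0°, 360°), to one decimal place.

Δλ = -18.8528°
y = sin Δλ · cos φ₂ = -0.187272
x = cos φ₁ sin φ₂ − sin φ₁ cos φ₂ cos Δλ = 0.170876
θ = atan2(y, x) = -47.6213° → 312.3787° (mod 360°)

312.4°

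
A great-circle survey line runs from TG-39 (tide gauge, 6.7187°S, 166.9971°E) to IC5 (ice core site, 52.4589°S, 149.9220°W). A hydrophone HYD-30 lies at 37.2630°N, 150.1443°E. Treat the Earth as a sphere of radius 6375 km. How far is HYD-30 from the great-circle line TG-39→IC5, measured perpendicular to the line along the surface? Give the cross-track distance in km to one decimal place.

δ₁₃ = central angle TG-39→HYD-30 = 0.815347 rad  (haversine)
θ₁₃ = bearing TG-39→HYD-30 = 341.521°,  θ₁₂ = bearing TG-39→IC5 = 150.493°
dₓₜ = R·arcsin(sin δ₁₃ · sin(θ₁₃ − θ₁₂)) = 6375·arcsin(0.72796·sin(191.028°)) = -890.634 km
|dₓₜ| = 890.634 km

890.6 km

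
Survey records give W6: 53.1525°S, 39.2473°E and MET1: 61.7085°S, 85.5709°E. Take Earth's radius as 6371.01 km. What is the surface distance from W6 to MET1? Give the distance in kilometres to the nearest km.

Δφ = -8.5560°,  Δλ = 46.3236°
a = sin²(Δφ/2) + cos φ₁ cos φ₂ sin²(Δλ/2) = 0.049537
c = 2·arcsin(√a) = 0.448896 rad = 25.7198°
d = R·c = 6371.01 × 0.448896 = 2859.9 km

2860 km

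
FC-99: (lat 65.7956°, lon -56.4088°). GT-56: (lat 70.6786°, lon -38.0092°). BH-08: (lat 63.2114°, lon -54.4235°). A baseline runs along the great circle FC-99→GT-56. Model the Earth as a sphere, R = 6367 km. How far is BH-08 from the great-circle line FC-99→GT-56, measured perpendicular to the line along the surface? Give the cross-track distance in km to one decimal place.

δ₁₃ = central angle FC-99→BH-08 = 0.047499 rad  (haversine)
θ₁₃ = bearing FC-99→BH-08 = 160.802°,  θ₁₂ = bearing FC-99→GT-56 = 46.086°
dₓₜ = R·arcsin(sin δ₁₃ · sin(θ₁₃ − θ₁₂)) = 6367·arcsin(0.04748·sin(114.716°)) = 274.706 km
|dₓₜ| = 274.706 km

274.7 km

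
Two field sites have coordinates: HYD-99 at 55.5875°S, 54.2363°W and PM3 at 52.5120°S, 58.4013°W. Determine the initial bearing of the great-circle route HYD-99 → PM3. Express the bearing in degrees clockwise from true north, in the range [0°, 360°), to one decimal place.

Δλ = -4.1650°
y = sin Δλ · cos φ₂ = -0.044202
x = cos φ₁ sin φ₂ − sin φ₁ cos φ₂ cos Δλ = 0.052326
θ = atan2(y, x) = -40.1891° → 319.8109° (mod 360°)

319.8°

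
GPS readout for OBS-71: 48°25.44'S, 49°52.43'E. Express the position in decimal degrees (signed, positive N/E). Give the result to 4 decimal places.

-48.4240°, +49.8738°

lat: 48.4240° S → -48.4240°
lon: 49.8738° E → +49.8738°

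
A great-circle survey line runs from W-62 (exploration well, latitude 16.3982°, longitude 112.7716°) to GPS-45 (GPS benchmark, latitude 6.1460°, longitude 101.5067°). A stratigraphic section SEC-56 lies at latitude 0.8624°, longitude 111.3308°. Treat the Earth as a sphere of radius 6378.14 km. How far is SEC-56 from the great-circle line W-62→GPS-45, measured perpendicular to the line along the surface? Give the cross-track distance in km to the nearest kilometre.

1177 km

δ₁₃ = central angle W-62→SEC-56 = 0.272281 rad  (haversine)
θ₁₃ = bearing W-62→SEC-56 = 185.364°,  θ₁₂ = bearing W-62→GPS-45 = 228.378°
dₓₜ = R·arcsin(sin δ₁₃ · sin(θ₁₃ − θ₁₂)) = 6378.14·arcsin(0.26893·sin(-43.014°)) = -1176.771 km
|dₓₜ| = 1176.771 km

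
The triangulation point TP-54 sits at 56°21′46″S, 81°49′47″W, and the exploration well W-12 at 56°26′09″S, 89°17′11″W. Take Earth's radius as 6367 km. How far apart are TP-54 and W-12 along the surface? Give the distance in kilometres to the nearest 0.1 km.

458.4 km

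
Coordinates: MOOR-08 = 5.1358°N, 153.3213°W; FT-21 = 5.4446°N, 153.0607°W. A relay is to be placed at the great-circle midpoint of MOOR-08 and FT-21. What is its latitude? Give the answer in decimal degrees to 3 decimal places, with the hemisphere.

Bx = cos φ₂ cos Δλ = 0.995478,  By = cos φ₂ sin Δλ = 0.004528
φₘ = atan2(sin φ₁ + sin φ₂, √((cos φ₁ + Bx)² + By²)) = 5.29021°
λₘ = λ₁ + atan2(By, cos φ₁ + Bx) = -153.19103°

5.290°N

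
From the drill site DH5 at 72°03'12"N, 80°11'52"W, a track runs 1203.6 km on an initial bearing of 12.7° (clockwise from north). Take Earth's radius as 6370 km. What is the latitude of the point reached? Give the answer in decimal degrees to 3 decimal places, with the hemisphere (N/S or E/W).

DH5: φ = +72.05333°, λ = -80.19778°
δ = d/R = 1203.6/6370 = 0.188948 rad
φ₂ = arcsin(sin φ₁ cos δ + cos φ₁ sin δ cos θ)
   = arcsin(0.95134·0.98220 + 0.30813·0.18783·0.97553) = 82.25226°
λ₂ = λ₁ + atan2(sin θ sin δ cos φ₁, cos δ − sin φ₁ sin φ₂) = -62.36142°

82.252°N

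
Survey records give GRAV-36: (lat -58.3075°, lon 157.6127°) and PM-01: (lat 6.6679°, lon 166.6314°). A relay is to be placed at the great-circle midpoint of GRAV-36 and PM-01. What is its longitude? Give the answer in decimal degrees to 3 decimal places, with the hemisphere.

163.514°E

Bx = cos φ₂ cos Δλ = 0.980957,  By = cos φ₂ sin Δλ = 0.155696
φₘ = atan2(sin φ₁ + sin φ₂, √((cos φ₁ + Bx)² + By²)) = -25.88287°
λₘ = λ₁ + atan2(By, cos φ₁ + Bx) = 163.51397°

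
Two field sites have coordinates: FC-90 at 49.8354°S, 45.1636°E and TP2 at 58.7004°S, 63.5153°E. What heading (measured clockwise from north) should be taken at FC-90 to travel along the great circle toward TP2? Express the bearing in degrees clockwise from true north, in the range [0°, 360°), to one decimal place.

136.8°

Δλ = 18.3517°
y = sin Δλ · cos φ₂ = 0.163568
x = cos φ₁ sin φ₂ − sin φ₁ cos φ₂ cos Δλ = -0.174298
θ = atan2(y, x) = 136.8190° → 136.8190° (mod 360°)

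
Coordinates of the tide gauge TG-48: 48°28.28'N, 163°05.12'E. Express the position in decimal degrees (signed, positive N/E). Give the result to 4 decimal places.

+48.4713°, +163.0853°

lat: 48.4713° N → +48.4713°
lon: 163.0853° E → +163.0853°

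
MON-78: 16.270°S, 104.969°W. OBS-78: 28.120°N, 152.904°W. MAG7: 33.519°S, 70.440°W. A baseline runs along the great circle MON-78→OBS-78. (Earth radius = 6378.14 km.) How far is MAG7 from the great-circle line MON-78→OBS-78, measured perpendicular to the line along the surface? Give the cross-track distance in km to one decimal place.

503.1 km

δ₁₃ = central angle MON-78→MAG7 = 0.619720 rad  (haversine)
θ₁₃ = bearing MON-78→MAG7 = 125.548°,  θ₁₂ = bearing MON-78→OBS-78 = 313.345°
dₓₜ = R·arcsin(sin δ₁₃ · sin(θ₁₃ − θ₁₂)) = 6378.14·arcsin(0.58081·sin(-187.798°)) = 503.117 km
|dₓₜ| = 503.117 km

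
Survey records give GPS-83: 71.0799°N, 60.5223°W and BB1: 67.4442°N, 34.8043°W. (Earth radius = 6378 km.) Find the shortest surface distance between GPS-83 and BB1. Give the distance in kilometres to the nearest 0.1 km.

Δφ = -3.6357°,  Δλ = 25.7180°
a = sin²(Δφ/2) + cos φ₁ cos φ₂ sin²(Δλ/2) = 0.007167
c = 2·arcsin(√a) = 0.169515 rad = 9.7125°
d = R·c = 6378 × 0.169515 = 1081.2 km

1081.2 km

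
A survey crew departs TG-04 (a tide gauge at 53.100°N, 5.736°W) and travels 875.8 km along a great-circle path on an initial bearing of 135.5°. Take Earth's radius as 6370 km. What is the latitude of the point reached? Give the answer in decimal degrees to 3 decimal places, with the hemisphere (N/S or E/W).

47.176°N

δ = d/R = 875.8/6370 = 0.137488 rad
φ₂ = arcsin(sin φ₁ cos δ + cos φ₁ sin δ cos θ)
   = arcsin(0.79968·0.99056 + 0.60042·0.13706·-0.71325) = 47.17593°
λ₂ = λ₁ + atan2(sin θ sin δ cos φ₁, cos δ − sin φ₁ sin φ₂) = 2.38834°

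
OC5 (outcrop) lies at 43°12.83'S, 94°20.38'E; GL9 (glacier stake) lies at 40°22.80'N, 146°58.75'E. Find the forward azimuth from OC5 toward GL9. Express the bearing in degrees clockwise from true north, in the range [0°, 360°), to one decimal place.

37.5°

OC5: φ = -43.21383°, λ = +94.33967°
GL9: φ = +40.38000°, λ = +146.97917°
Δλ = 52.6395°
y = sin Δλ · cos φ₂ = 0.605476
x = cos φ₁ sin φ₂ − sin φ₁ cos φ₂ cos Δλ = 0.788678
θ = atan2(y, x) = 37.5138° → 37.5138° (mod 360°)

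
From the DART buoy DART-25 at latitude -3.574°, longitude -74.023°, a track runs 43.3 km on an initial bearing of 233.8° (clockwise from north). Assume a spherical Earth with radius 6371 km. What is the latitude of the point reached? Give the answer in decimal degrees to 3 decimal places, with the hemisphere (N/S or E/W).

3.804°S

δ = d/R = 43.3/6371 = 0.006796 rad
φ₂ = arcsin(sin φ₁ cos δ + cos φ₁ sin δ cos θ)
   = arcsin(-0.06234·0.99998 + 0.99806·0.00680·-0.59061) = -3.80393°
λ₂ = λ₁ + atan2(sin θ sin δ cos φ₁, cos δ − sin φ₁ sin φ₂) = -74.33793°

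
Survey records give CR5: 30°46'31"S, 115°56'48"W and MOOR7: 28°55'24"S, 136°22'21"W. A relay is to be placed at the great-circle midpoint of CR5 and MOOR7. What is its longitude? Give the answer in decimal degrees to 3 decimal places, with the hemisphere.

CR5: φ = -30.77528°, λ = -115.94667°
MOOR7: φ = -28.92333°, λ = -136.37250°
Bx = cos φ₂ cos Δλ = 0.820235,  By = cos φ₂ sin Δλ = -0.305464
φₘ = atan2(sin φ₁ + sin φ₂, √((cos φ₁ + Bx)² + By²)) = -30.24589°
λₘ = λ₁ + atan2(By, cos φ₁ + Bx) = -126.25532°

126.255°W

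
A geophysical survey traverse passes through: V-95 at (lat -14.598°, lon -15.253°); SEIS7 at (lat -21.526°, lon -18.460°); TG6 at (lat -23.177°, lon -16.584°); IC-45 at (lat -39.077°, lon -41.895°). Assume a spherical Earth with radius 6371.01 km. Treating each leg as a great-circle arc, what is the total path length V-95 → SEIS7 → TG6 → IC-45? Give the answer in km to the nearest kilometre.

4079 km

V-95→SEIS7: c = 0.132091 rad, d = 841.55 km
SEIS7→TG6: c = 0.041800 rad, d = 266.31 km
TG6→IC-45: c = 0.466314 rad, d = 2970.89 km
Total = 841.55 + 266.31 + 2970.89 = 4078.75 km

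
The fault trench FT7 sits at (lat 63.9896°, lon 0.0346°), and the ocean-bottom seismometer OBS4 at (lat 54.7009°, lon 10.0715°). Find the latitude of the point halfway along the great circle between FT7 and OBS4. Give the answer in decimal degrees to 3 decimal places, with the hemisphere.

59.440°N

Bx = cos φ₂ cos Δλ = 0.569001,  By = cos φ₂ sin Δλ = 0.100708
φₘ = atan2(sin φ₁ + sin φ₂, √((cos φ₁ + Bx)² + By²)) = 59.43987°
λₘ = λ₁ + atan2(By, cos φ₁ + Bx) = 5.74264°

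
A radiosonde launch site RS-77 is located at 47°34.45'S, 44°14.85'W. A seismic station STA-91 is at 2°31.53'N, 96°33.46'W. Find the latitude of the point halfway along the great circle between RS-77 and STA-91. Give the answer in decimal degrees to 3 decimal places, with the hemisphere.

24.700°S

RS-77: φ = -47.57417°, λ = -44.24750°
STA-91: φ = +2.52550°, λ = -96.55767°
Bx = cos φ₂ cos Δλ = 0.610793,  By = cos φ₂ sin Δλ = -0.790563
φₘ = atan2(sin φ₁ + sin φ₂, √((cos φ₁ + Bx)² + By²)) = -24.69965°
λₘ = λ₁ + atan2(By, cos φ₁ + Bx) = -75.83983°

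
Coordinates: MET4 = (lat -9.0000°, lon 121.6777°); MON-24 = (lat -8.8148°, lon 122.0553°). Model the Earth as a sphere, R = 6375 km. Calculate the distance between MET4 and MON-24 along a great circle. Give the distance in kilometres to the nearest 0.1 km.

Δφ = 0.1852°,  Δλ = 0.3776°
a = sin²(Δφ/2) + cos φ₁ cos φ₂ sin²(Δλ/2) = 0.000013
c = 2·arcsin(√a) = 0.007269 rad = 0.4165°
d = R·c = 6375 × 0.007269 = 46.3 km

46.3 km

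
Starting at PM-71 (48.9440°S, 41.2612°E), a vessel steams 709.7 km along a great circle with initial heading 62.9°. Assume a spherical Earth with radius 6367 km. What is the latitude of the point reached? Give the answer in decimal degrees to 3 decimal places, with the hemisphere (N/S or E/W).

45.734°S

δ = d/R = 709.7/6367 = 0.111465 rad
φ₂ = arcsin(sin φ₁ cos δ + cos φ₁ sin δ cos θ)
   = arcsin(-0.75407·0.99379 + 0.65680·0.11123·0.45554) = -45.73399°
λ₂ = λ₁ + atan2(sin θ sin δ cos φ₁, cos δ − sin φ₁ sin φ₂) = 49.41716°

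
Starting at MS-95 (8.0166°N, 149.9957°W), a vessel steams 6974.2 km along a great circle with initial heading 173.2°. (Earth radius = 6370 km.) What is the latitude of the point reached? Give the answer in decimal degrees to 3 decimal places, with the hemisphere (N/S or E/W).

δ = d/R = 6974.2/6370 = 1.094851 rad
φ₂ = arcsin(sin φ₁ cos δ + cos φ₁ sin δ cos θ)
   = arcsin(0.13946·0.45818 + 0.99023·0.88886·-0.99297) = -54.10419°
λ₂ = λ₁ + atan2(sin θ sin δ cos φ₁, cos δ − sin φ₁ sin φ₂) = -139.65493°

54.104°S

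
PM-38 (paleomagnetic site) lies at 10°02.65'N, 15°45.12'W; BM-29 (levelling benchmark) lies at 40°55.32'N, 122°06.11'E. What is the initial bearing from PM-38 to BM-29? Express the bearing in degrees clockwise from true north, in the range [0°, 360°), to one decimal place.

34.3°

PM-38: φ = +10.04417°, λ = -15.75200°
BM-29: φ = +40.92200°, λ = +122.10183°
Δλ = 137.8538°
y = sin Δλ · cos φ₂ = 0.507027
x = cos φ₁ sin φ₂ − sin φ₁ cos φ₂ cos Δλ = 0.742700
θ = atan2(y, x) = 34.3206° → 34.3206° (mod 360°)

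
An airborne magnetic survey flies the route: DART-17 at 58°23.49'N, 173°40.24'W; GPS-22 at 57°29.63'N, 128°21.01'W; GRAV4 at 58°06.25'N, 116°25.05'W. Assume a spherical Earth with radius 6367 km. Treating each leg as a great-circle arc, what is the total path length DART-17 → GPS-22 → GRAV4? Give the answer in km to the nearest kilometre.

3333 km

DART-17: φ = +58.39150°, λ = -173.67067°
GPS-22: φ = +57.49383°, λ = -128.35017°
GRAV4: φ = +58.10417°, λ = -116.41750°
DART-17→GPS-22: c = 0.412140 rad, d = 2624.09 km
GPS-22→GRAV4: c = 0.111345 rad, d = 708.93 km
Total = 2624.09 + 708.93 = 3333.02 km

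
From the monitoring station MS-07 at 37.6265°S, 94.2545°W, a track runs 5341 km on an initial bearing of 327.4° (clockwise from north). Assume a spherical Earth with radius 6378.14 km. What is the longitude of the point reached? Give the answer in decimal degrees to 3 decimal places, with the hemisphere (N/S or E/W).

117.944°W

δ = d/R = 5341/6378.14 = 0.837391 rad
φ₂ = arcsin(sin φ₁ cos δ + cos φ₁ sin δ cos θ)
   = arcsin(-0.61051·0.66940 + 0.79201·0.74290·0.84245) = 4.99136°
λ₂ = λ₁ + atan2(sin θ sin δ cos φ₁, cos δ − sin φ₁ sin φ₂) = -117.94376°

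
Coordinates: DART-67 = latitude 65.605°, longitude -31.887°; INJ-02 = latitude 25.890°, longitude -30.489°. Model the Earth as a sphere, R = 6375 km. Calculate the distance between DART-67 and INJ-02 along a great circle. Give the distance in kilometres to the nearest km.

Δφ = -39.7150°,  Δλ = 1.3980°
a = sin²(Δφ/2) + cos φ₁ cos φ₂ sin²(Δλ/2) = 0.115439
c = 2·arcsin(√a) = 0.693331 rad = 39.7249°
d = R·c = 6375 × 0.693331 = 4420.0 km

4420 km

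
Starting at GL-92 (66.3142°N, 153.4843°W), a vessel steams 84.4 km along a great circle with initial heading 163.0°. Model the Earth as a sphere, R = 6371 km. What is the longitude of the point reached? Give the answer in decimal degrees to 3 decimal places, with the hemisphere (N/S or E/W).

δ = d/R = 84.4/6371 = 0.013248 rad
φ₂ = arcsin(sin φ₁ cos δ + cos φ₁ sin δ cos θ)
   = arcsin(0.91576·0.99991 + 0.40172·0.01325·-0.95630) = 65.58739°
λ₂ = λ₁ + atan2(sin θ sin δ cos φ₁, cos δ − sin φ₁ sin φ₂) = -152.94737°

152.947°W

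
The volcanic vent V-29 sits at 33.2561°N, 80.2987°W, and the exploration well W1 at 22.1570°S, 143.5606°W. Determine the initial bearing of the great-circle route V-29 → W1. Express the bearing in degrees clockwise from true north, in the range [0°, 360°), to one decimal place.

236.7°

Δλ = -63.2619°
y = sin Δλ · cos φ₂ = -0.827122
x = cos φ₁ sin φ₂ − sin φ₁ cos φ₂ cos Δλ = -0.543884
θ = atan2(y, x) = -123.3274° → 236.6726° (mod 360°)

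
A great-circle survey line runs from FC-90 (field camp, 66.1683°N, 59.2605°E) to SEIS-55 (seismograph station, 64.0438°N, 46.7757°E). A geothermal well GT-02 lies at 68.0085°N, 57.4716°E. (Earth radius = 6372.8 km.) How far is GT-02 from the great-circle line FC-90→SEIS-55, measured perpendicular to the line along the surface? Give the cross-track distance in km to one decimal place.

δ₁₃ = central angle FC-90→GT-02 = 0.034337 rad  (haversine)
θ₁₃ = bearing FC-90→GT-02 = 340.092°,  θ₁₂ = bearing FC-90→SEIS-55 = 253.736°
dₓₜ = R·arcsin(sin δ₁₃ · sin(θ₁₃ − θ₁₂)) = 6372.8·arcsin(0.03433·sin(86.356°)) = 218.382 km
|dₓₜ| = 218.382 km

218.4 km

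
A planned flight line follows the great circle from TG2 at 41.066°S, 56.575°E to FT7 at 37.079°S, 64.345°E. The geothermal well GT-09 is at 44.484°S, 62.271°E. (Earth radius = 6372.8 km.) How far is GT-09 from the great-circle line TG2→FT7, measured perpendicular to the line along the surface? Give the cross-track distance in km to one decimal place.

571.4 km

δ₁₃ = central angle TG2→GT-09 = 0.094213 rad  (haversine)
θ₁₃ = bearing TG2→GT-09 = 131.175°,  θ₁₂ = bearing TG2→FT7 = 59.036°
dₓₜ = R·arcsin(sin δ₁₃ · sin(θ₁₃ − θ₁₂)) = 6372.8·arcsin(0.09407·sin(72.139°)) = 571.384 km
|dₓₜ| = 571.384 km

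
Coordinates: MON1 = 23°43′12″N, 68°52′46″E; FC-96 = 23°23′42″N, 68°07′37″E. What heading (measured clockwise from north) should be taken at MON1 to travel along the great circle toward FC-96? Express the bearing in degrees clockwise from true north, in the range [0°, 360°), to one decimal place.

244.9°

MON1: φ = +23.72000°, λ = +68.87944°
FC-96: φ = +23.39500°, λ = +68.12694°
Δλ = -0.7525°
y = sin Δλ · cos φ₂ = -0.012054
x = cos φ₁ sin φ₂ − sin φ₁ cos φ₂ cos Δλ = -0.005640
θ = atan2(y, x) = -115.0772° → 244.9228° (mod 360°)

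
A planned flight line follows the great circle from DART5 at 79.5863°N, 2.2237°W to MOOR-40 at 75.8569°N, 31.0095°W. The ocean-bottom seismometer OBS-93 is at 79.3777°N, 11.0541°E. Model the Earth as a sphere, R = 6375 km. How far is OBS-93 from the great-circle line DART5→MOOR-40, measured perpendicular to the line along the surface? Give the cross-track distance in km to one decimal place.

δ₁₃ = central angle DART5→OBS-93 = 0.042366 rad  (haversine)
θ₁₃ = bearing DART5→OBS-93 = 88.369°,  θ₁₂ = bearing DART5→MOOR-40 = 253.279°
dₓₜ = R·arcsin(sin δ₁₃ · sin(θ₁₃ − θ₁₂)) = 6375·arcsin(0.04235·sin(-164.910°)) = -70.292 km
|dₓₜ| = 70.292 km

70.3 km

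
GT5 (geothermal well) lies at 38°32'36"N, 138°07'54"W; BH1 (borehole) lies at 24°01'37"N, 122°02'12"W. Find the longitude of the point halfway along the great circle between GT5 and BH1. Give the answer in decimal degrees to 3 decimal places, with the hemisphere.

GT5: φ = +38.54333°, λ = -138.13167°
BH1: φ = +24.02694°, λ = -122.03667°
Bx = cos φ₂ cos Δλ = 0.877554,  By = cos φ₂ sin Δλ = 0.253210
φₘ = atan2(sin φ₁ + sin φ₂, √((cos φ₁ + Bx)² + By²)) = 31.53582°
λₘ = λ₁ + atan2(By, cos φ₁ + Bx) = -129.45725°

129.457°W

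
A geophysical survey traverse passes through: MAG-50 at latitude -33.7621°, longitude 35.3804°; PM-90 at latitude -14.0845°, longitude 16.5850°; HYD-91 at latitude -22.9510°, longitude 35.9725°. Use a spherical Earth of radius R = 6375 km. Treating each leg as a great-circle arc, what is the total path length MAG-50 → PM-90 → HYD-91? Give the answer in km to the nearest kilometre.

MAG-50→PM-90: c = 0.454221 rad, d = 2895.66 km
PM-90→HYD-91: c = 0.355698 rad, d = 2267.57 km
Total = 2895.66 + 2267.57 = 5163.23 km

5163 km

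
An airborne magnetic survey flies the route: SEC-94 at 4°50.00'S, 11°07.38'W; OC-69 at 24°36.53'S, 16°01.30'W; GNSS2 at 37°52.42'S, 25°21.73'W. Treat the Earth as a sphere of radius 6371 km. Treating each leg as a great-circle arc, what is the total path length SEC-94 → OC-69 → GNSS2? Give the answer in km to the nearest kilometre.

SEC-94: φ = -4.83333°, λ = -11.12300°
OC-69: φ = -24.60883°, λ = -16.02167°
GNSS2: φ = -37.87367°, λ = -25.36217°
SEC-94→OC-69: c = 0.354799 rad, d = 2260.42 km
OC-69→GNSS2: c = 0.269874 rad, d = 1719.37 km
Total = 2260.42 + 1719.37 = 3979.79 km

3980 km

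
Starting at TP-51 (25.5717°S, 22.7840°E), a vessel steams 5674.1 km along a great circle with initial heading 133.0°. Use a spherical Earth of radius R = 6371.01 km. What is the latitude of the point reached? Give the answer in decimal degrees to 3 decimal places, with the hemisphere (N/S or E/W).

δ = d/R = 5674.1/6371.01 = 0.890612 rad
φ₂ = arcsin(sin φ₁ cos δ + cos φ₁ sin δ cos θ)
   = arcsin(-0.43164·0.62894 + 0.90205·0.77746·-0.68200) = -48.56967°
λ₂ = λ₁ + atan2(sin θ sin δ cos φ₁, cos δ − sin φ₁ sin φ₂) = 82.02032°

48.570°S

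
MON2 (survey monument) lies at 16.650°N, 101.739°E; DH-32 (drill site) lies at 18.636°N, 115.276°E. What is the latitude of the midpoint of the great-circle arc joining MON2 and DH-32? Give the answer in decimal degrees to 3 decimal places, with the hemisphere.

Bx = cos φ₂ cos Δλ = 0.921243,  By = cos φ₂ sin Δλ = 0.221800
φₘ = atan2(sin φ₁ + sin φ₂, √((cos φ₁ + Bx)² + By²)) = 17.75907°
λₘ = λ₁ + atan2(By, cos φ₁ + Bx) = 108.47001°

17.759°N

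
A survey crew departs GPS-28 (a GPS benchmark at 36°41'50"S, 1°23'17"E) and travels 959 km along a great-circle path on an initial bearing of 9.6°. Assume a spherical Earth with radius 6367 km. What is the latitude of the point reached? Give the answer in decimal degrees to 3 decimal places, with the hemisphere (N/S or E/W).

28.177°S

GPS-28: φ = -36.69722°, λ = +1.38806°
δ = d/R = 959/6367 = 0.150620 rad
φ₂ = arcsin(sin φ₁ cos δ + cos φ₁ sin δ cos θ)
   = arcsin(-0.59759·0.98868 + 0.80180·0.15005·0.98600) = -28.17677°
λ₂ = λ₁ + atan2(sin θ sin δ cos φ₁, cos δ − sin φ₁ sin φ₂) = 3.01479°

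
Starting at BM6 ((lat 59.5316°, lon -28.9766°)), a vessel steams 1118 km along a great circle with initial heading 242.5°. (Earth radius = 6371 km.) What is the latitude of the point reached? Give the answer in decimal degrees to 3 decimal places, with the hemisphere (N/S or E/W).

53.881°N

δ = d/R = 1118/6371 = 0.175483 rad
φ₂ = arcsin(sin φ₁ cos δ + cos φ₁ sin δ cos θ)
   = arcsin(0.86191·0.98464 + 0.50706·0.17458·-0.46175) = 53.88114°
λ₂ = λ₁ + atan2(sin θ sin δ cos φ₁, cos δ − sin φ₁ sin φ₂) = -44.20750°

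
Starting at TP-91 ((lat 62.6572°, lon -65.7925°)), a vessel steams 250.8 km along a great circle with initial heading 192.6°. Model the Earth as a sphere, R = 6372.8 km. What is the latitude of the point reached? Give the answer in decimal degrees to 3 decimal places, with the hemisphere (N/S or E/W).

60.453°N

δ = d/R = 250.8/6372.8 = 0.039355 rad
φ₂ = arcsin(sin φ₁ cos δ + cos φ₁ sin δ cos θ)
   = arcsin(0.88827·0.99923 + 0.45931·0.03934·-0.97592) = 60.45287°
λ₂ = λ₁ + atan2(sin θ sin δ cos φ₁, cos δ − sin φ₁ sin φ₂) = -66.78974°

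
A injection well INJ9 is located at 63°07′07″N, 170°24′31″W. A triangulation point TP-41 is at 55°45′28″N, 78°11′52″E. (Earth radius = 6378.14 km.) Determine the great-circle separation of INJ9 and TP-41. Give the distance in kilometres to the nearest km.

5551 km

INJ9: φ = +63.11861°, λ = -170.40861°
TP-41: φ = +55.75778°, λ = +78.19778°
Δφ = -7.3608°,  Δλ = -111.3936°
a = sin²(Δφ/2) + cos φ₁ cos φ₂ sin²(Δλ/2) = 0.177732
c = 2·arcsin(√a) = 0.870381 rad = 49.8692°
d = R·c = 6378.14 × 0.870381 = 5551.4 km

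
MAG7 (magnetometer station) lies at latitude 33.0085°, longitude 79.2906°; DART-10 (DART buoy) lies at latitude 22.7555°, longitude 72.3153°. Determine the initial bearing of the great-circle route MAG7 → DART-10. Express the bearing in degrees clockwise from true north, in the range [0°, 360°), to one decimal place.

212.7°

Δλ = -6.9753°
y = sin Δλ · cos φ₂ = -0.111989
x = cos φ₁ sin φ₂ − sin φ₁ cos φ₂ cos Δλ = -0.174277
θ = atan2(y, x) = -147.2755° → 212.7245° (mod 360°)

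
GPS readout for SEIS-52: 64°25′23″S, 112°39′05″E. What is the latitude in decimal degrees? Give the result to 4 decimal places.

64° + 25′/60 + 23″/3600 = 64 + 0.41667 + 0.00639 = 64.4231°

64.4231°S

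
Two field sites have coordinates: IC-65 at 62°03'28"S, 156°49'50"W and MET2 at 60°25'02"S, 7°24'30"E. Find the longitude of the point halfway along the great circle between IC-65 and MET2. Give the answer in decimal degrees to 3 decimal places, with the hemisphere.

64.039°W

IC-65: φ = -62.05778°, λ = -156.83056°
MET2: φ = -60.41722°, λ = +7.40833°
Bx = cos φ₂ cos Δλ = -0.475119,  By = cos φ₂ sin Δλ = 0.134097
φₘ = atan2(sin φ₁ + sin φ₂, √((cos φ₁ + Bx)² + By²)) = -85.62062°
λₘ = λ₁ + atan2(By, cos φ₁ + Bx) = -64.03909°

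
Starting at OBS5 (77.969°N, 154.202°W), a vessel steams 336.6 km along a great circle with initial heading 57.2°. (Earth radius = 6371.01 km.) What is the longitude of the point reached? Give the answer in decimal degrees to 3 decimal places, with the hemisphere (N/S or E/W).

δ = d/R = 336.6/6371.01 = 0.052833 rad
φ₂ = arcsin(sin φ₁ cos δ + cos φ₁ sin δ cos θ)
   = arcsin(0.97803·0.99860 + 0.20844·0.05281·0.54171) = 79.30627°
λ₂ = λ₁ + atan2(sin θ sin δ cos φ₁, cos δ − sin φ₁ sin φ₂) = -140.36162°

140.362°W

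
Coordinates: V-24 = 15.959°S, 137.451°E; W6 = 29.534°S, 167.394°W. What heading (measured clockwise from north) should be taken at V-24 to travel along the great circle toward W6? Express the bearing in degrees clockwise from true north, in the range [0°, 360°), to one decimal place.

Δλ = 55.1550°
y = sin Δλ · cos φ₂ = 0.714062
x = cos φ₁ sin φ₂ − sin φ₁ cos φ₂ cos Δλ = -0.337259
θ = atan2(y, x) = 115.2819° → 115.2819° (mod 360°)

115.3°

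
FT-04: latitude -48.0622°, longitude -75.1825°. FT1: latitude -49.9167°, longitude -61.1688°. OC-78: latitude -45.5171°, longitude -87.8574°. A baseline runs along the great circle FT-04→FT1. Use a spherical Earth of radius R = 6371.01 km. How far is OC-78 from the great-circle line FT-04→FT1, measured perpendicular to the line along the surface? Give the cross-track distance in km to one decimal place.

δ₁₃ = central angle FT-04→OC-78 = 0.157633 rad  (haversine)
θ₁₃ = bearing FT-04→OC-78 = 281.652°,  θ₁₂ = bearing FT-04→FT1 = 106.645°
dₓₜ = R·arcsin(sin δ₁₃ · sin(θ₁₃ − θ₁₂)) = 6371.01·arcsin(0.15698·sin(175.006°)) = 87.060 km
|dₓₜ| = 87.060 km

87.1 km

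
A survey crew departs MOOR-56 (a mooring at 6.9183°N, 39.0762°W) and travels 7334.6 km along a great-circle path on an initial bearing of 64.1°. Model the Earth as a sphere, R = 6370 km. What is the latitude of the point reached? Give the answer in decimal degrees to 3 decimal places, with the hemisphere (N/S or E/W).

δ = d/R = 7334.6/6370 = 1.151429 rad
φ₂ = arcsin(sin φ₁ cos δ + cos φ₁ sin δ cos θ)
   = arcsin(0.12045·0.40718 + 0.99272·0.91335·0.43680) = 26.42932°
λ₂ = λ₁ + atan2(sin θ sin δ cos φ₁, cos δ − sin φ₁ sin φ₂) = 27.48730°

26.429°N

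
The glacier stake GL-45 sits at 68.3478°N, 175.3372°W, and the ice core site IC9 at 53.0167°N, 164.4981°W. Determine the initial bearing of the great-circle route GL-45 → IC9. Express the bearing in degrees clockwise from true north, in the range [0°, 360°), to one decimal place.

156.0°

Δλ = 10.8391°
y = sin Δλ · cos φ₂ = 0.113129
x = cos φ₁ sin φ₂ − sin φ₁ cos φ₂ cos Δλ = -0.254421
θ = atan2(y, x) = 156.0276° → 156.0276° (mod 360°)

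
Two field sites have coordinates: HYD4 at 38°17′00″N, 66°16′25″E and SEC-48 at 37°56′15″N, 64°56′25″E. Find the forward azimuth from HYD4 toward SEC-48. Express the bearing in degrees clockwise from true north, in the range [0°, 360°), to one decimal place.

252.2°

HYD4: φ = +38.28333°, λ = +66.27361°
SEC-48: φ = +37.93750°, λ = +64.94028°
Δλ = -1.3333°
y = sin Δλ · cos φ₂ = -0.018352
x = cos φ₁ sin φ₂ − sin φ₁ cos φ₂ cos Δλ = -0.005904
θ = atan2(y, x) = -107.8325° → 252.1675° (mod 360°)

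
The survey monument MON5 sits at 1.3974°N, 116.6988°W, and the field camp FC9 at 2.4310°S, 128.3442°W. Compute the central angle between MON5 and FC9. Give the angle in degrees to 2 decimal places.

Δφ = -3.8284°,  Δλ = -11.6454°
a = sin²(Δφ/2) + cos φ₁ cos φ₂ sin²(Δλ/2) = 0.011396
c = 2·arcsin(√a) = 0.213908 rad = 12.2560°

12.26°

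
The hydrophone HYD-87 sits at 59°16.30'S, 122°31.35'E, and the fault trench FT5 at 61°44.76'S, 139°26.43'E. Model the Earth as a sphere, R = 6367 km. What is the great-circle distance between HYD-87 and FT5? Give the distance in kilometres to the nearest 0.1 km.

HYD-87: φ = -59.27167°, λ = +122.52250°
FT5: φ = -61.74600°, λ = +139.44050°
Δφ = -2.4743°,  Δλ = 16.9180°
a = sin²(Δφ/2) + cos φ₁ cos φ₂ sin²(Δλ/2) = 0.005700
c = 2·arcsin(√a) = 0.151144 rad = 8.6599°
d = R·c = 6367 × 0.151144 = 962.3 km

962.3 km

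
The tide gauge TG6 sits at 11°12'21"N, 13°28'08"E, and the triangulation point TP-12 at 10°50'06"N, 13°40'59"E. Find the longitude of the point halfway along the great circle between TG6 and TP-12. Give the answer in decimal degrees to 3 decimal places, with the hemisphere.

TG6: φ = +11.20583°, λ = +13.46889°
TP-12: φ = +10.83500°, λ = +13.68306°
Bx = cos φ₂ cos Δλ = 0.982166,  By = cos φ₂ sin Δλ = 0.003671
φₘ = atan2(sin φ₁ + sin φ₂, √((cos φ₁ + Bx)² + By²)) = 11.02044°
λₘ = λ₁ + atan2(By, cos φ₁ + Bx) = 13.57604°

13.576°E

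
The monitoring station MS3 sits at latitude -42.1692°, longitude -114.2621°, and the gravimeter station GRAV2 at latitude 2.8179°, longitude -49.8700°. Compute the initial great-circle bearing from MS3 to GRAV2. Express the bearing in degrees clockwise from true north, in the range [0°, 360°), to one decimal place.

70.1°

Δλ = 64.3921°
y = sin Δλ · cos φ₂ = 0.900683
x = cos φ₁ sin φ₂ − sin φ₁ cos φ₂ cos Δλ = 0.326238
θ = atan2(y, x) = 70.0890° → 70.0890° (mod 360°)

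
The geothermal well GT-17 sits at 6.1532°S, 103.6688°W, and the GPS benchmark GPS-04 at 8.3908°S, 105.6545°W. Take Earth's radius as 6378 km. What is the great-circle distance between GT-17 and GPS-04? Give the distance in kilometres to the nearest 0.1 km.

331.8 km

Δφ = -2.2376°,  Δλ = -1.9857°
a = sin²(Δφ/2) + cos φ₁ cos φ₂ sin²(Δλ/2) = 0.000677
c = 2·arcsin(√a) = 0.052028 rad = 2.9810°
d = R·c = 6378 × 0.052028 = 331.8 km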